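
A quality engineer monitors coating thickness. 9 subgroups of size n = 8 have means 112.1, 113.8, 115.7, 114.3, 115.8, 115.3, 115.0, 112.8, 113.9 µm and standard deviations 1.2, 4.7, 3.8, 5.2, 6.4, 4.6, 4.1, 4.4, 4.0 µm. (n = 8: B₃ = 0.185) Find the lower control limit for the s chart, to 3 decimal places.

s̄ = (1.2 + 4.7 + 3.8 + 5.2 + 6.4 + 4.6 + 4.1 + 4.4 + 4.0) / 9 = 4.2667
LCL_s = B₃·s̄ = 0.185 × 4.2667 = 0.7893

0.789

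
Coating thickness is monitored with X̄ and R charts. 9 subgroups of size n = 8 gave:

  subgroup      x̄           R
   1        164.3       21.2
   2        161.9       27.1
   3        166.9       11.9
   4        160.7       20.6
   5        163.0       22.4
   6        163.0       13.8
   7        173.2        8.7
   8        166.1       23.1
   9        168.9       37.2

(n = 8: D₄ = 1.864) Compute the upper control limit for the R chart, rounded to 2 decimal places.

38.52

R̄ = (21.2 + 27.1 + 11.9 + 20.6 + 22.4 + 13.8 + 8.7 + 23.1 + 37.2) / 9 = 186.0000 / 9 = 20.6667
UCL_R = D₄·R̄ = 1.864 × 20.6667 = 38.5227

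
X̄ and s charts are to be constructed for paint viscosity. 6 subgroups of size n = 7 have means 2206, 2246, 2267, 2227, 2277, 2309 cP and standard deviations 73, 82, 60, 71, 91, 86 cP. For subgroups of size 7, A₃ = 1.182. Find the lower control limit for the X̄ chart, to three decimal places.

2164.122

X̄̄ = (2206 + 2246 + 2267 + 2227 + 2277 + 2309) / 6 = 2255.3333
s̄ = (73 + 82 + 60 + 71 + 91 + 86) / 6 = 77.1667
LCL = X̄̄ − A₃·s̄ = 2255.3333 − 1.182 × 77.1667 = 2164.1223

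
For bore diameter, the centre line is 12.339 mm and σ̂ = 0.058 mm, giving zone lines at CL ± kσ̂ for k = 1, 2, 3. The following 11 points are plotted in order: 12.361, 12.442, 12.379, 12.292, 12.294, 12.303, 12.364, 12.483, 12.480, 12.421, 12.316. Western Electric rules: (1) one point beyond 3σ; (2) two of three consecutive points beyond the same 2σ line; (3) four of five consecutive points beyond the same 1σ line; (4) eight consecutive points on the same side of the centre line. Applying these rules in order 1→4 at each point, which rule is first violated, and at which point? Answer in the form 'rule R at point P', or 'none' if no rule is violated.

rule 2 at point 9

Zone of each point (C = within 1σ̂, B = 1σ̂–2σ̂, A = 2σ̂–3σ̂, * = beyond 3σ̂; sign = side of CL): 1:+C, 2:+B, 3:+C, 4:-C, 5:-C, 6:-C, 7:+C, 8:+A, 9:+A, 10:+B, 11:-C
Rule 2 (two of three consecutive points beyond the same 2σ limit) is satisfied at point 9.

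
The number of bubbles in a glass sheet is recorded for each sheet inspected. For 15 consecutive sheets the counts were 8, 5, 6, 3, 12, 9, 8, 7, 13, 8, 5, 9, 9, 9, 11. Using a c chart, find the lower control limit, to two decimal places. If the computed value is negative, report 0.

c̄ = (8 + 5 + 6 + 3 + 12 + 9 + 8 + 7 + 13 + 8 + 5 + 9 + 9 + 9 + 11) / 15 = 122 / 15 = 8.1333
LCL = c̄ − 3√c̄ = 8.1333 − 3 × 2.8519 = -0.4224 → 0 (cannot be negative)

0.00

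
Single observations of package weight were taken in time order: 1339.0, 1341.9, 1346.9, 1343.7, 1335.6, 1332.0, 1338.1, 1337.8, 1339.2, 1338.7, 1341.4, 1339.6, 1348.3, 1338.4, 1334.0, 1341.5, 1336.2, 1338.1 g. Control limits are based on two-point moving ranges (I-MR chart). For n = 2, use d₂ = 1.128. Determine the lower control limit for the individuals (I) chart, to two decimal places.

X̄ = (1339.0 + 1341.9 + 1346.9 + 1343.7 + 1335.6 + 1332.0 + 1338.1 + 1337.8 + 1339.2 + 1338.7 + 1341.4 + 1339.6 + 1348.3 + 1338.4 + 1334.0 + 1341.5 + 1336.2 + 1338.1) / 18 = 1339.4667
Moving ranges: 2.9, 5.0, 3.2, 8.1, 3.6, 6.1, 0.3, 1.4, 0.5, 2.7, 1.8, 8.7, 9.9, 4.4, 7.5, 5.3, 1.9; M̄R̄ = 73.3000 / 17 = 4.3118
LCL = X̄ − 3·M̄R̄/d₂ = 1339.4667 − 3 × 4.3118 / 1.128 = 1327.9992

1328.00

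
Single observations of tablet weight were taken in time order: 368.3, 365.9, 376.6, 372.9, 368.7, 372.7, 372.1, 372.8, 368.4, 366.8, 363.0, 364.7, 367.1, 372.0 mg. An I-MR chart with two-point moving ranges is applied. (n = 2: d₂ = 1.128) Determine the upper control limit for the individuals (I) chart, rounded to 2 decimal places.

378.66

X̄ = (368.3 + 365.9 + 376.6 + 372.9 + 368.7 + 372.7 + 372.1 + 372.8 + 368.4 + 366.8 + 363.0 + 364.7 + 367.1 + 372.0) / 14 = 369.4286
Moving ranges: 2.4, 10.7, 3.7, 4.2, 4.0, 0.6, 0.7, 4.4, 1.6, 3.8, 1.7, 2.4, 4.9; M̄R̄ = 45.1000 / 13 = 3.4692
UCL = X̄ + 3·M̄R̄/d₂ = 369.4286 + 3 × 3.4692 / 1.128 = 378.6552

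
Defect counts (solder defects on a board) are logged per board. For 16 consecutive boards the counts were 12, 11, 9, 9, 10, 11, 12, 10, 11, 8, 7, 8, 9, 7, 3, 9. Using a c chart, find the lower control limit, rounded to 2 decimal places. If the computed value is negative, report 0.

c̄ = (12 + 11 + 9 + 9 + 10 + 11 + 12 + 10 + 11 + 8 + 7 + 8 + 9 + 7 + 3 + 9) / 16 = 146 / 16 = 9.1250
LCL = c̄ − 3√c̄ = 9.1250 − 3 × 3.0208 = 0.0627

0.06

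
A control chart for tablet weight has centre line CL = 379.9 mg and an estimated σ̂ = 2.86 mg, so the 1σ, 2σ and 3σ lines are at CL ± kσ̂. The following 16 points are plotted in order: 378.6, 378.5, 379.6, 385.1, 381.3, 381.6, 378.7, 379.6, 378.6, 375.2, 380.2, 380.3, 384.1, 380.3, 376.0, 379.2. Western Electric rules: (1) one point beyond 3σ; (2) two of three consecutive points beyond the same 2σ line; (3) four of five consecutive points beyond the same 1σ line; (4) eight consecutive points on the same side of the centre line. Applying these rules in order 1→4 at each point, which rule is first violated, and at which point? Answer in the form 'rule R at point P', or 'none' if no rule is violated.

none

Zone of each point (C = within 1σ̂, B = 1σ̂–2σ̂, A = 2σ̂–3σ̂, * = beyond 3σ̂; sign = side of CL): 1:-C, 2:-C, 3:-C, 4:+B, 5:+C, 6:+C, 7:-C, 8:-C, 9:-C, 10:-B, 11:+C, 12:+C, 13:+B, 14:+C, 15:-B, 16:-C
No rule fires across all 16 points.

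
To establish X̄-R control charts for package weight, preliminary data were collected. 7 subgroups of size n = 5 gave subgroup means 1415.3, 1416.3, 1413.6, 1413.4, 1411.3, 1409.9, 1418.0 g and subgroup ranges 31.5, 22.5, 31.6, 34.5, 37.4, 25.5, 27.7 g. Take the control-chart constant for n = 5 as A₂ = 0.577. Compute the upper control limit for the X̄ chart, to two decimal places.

X̄̄ = (1415.3 + 1416.3 + 1413.6 + 1413.4 + 1411.3 + 1409.9 + 1418.0) / 7 = 9897.8000 / 7 = 1413.9714
R̄ = (31.5 + 22.5 + 31.6 + 34.5 + 37.4 + 25.5 + 27.7) / 7 = 210.7000 / 7 = 30.1000
UCL = X̄̄ + A₂·R̄ = 1413.9714 + 0.577 × 30.1000 = 1431.3391

1431.34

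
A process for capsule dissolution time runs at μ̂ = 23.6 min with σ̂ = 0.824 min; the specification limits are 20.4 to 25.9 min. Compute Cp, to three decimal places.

1.112

Cp = (USL − LSL) / (6σ̂) = (25.9 − 20.4) / (6 × 0.824) = 5.5000 / 4.9440 = 1.1125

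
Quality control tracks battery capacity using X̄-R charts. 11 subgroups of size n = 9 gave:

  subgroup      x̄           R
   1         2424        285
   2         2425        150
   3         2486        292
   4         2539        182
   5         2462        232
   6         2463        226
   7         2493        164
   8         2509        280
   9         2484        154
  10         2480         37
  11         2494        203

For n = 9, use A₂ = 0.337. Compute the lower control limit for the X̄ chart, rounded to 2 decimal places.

2410.54

X̄̄ = (2424 + 2425 + 2486 + 2539 + 2462 + 2463 + 2493 + 2509 + 2484 + 2480 + 2494) / 11 = 27259.0000 / 11 = 2478.0909
R̄ = (285 + 150 + 292 + 182 + 232 + 226 + 164 + 280 + 154 + 37 + 203) / 11 = 2205.0000 / 11 = 200.4545
LCL = X̄̄ − A₂·R̄ = 2478.0909 − 0.337 × 200.4545 = 2410.5377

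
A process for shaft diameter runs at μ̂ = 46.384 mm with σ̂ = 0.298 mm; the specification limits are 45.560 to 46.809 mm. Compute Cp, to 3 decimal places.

0.699

Cp = (USL − LSL) / (6σ̂) = (46.809 − 45.560) / (6 × 0.298) = 1.2490 / 1.7880 = 0.6985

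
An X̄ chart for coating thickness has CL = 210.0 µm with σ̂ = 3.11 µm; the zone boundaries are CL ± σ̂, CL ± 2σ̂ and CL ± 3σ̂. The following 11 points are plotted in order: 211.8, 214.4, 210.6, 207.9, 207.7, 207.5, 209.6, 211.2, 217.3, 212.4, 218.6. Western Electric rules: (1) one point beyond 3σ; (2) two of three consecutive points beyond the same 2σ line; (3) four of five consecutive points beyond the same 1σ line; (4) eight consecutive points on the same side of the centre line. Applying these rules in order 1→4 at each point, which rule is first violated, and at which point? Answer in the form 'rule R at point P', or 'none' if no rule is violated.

rule 2 at point 11

Zone of each point (C = within 1σ̂, B = 1σ̂–2σ̂, A = 2σ̂–3σ̂, * = beyond 3σ̂; sign = side of CL): 1:+C, 2:+B, 3:+C, 4:-C, 5:-C, 6:-C, 7:-C, 8:+C, 9:+A, 10:+C, 11:+A
Rule 2 (two of three consecutive points beyond the same 2σ limit) is satisfied at point 11.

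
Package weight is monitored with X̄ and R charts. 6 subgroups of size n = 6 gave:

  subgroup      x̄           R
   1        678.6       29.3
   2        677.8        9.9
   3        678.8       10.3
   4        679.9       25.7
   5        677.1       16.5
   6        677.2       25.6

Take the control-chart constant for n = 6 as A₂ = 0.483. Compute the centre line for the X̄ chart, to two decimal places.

678.23

X̄̄ = (678.6 + 677.8 + 678.8 + 679.9 + 677.1 + 677.2) / 6 = 4069.4000 / 6 = 678.2333
CL = X̄̄ = 678.2333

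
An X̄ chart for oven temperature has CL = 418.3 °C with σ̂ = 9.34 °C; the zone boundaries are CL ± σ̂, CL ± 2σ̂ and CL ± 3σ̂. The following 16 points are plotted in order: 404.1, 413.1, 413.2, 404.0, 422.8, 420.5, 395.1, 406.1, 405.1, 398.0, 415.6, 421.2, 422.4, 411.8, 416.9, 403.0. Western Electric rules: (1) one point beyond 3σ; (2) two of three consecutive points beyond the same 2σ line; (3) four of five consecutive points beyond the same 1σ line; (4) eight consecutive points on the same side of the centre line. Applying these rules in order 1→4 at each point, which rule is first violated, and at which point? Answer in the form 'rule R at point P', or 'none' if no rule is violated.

Zone of each point (C = within 1σ̂, B = 1σ̂–2σ̂, A = 2σ̂–3σ̂, * = beyond 3σ̂; sign = side of CL): 1:-B, 2:-C, 3:-C, 4:-B, 5:+C, 6:+C, 7:-A, 8:-B, 9:-B, 10:-A, 11:-C, 12:+C, 13:+C, 14:-C, 15:-C, 16:-B
Rule 3 (four of five consecutive points beyond the same 1σ limit) is satisfied at point 10.

rule 3 at point 10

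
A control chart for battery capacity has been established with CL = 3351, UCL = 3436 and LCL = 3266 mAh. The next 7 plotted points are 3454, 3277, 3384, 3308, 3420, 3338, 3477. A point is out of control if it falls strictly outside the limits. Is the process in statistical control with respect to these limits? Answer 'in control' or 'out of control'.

Compare each point to [3266, 3436]: sample 1 = 3454 > UCL; sample 7 = 3477 > UCL.

out of control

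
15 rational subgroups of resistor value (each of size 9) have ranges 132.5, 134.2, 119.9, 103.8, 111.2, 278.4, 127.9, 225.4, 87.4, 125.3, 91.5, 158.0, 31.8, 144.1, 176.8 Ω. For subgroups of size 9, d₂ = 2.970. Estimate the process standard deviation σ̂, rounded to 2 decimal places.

45.98

R̄ = (132.5 + 134.2 + 119.9 + 103.8 + 111.2 + 278.4 + 127.9 + 225.4 + 87.4 + 125.3 + 91.5 + 158.0 + 31.8 + 144.1 + 176.8) / 15 = 136.5467
σ̂ = R̄ / d₂ = 136.5467 / 2.970 = 45.9753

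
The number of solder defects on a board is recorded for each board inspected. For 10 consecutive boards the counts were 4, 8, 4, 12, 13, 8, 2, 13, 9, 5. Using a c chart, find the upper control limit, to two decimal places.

16.18

c̄ = (4 + 8 + 4 + 12 + 13 + 8 + 2 + 13 + 9 + 5) / 10 = 78 / 10 = 7.8000
UCL = c̄ + 3√c̄ = 7.8000 + 3 × √7.8000 = 7.8000 + 3 × 2.7928 = 16.1785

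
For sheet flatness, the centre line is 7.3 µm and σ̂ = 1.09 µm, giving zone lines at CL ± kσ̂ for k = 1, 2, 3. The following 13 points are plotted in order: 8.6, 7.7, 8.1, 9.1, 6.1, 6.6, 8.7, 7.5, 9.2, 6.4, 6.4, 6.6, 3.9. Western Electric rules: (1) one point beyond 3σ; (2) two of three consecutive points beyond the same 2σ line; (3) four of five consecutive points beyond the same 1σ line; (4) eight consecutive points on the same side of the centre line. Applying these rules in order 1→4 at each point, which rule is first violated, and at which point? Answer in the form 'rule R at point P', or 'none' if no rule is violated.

rule 1 at point 13

Zone of each point (C = within 1σ̂, B = 1σ̂–2σ̂, A = 2σ̂–3σ̂, * = beyond 3σ̂; sign = side of CL): 1:+B, 2:+C, 3:+C, 4:+B, 5:-B, 6:-C, 7:+B, 8:+C, 9:+B, 10:-C, 11:-C, 12:-C, 13:-*
Rule 1 (one point beyond the 3σ limits) is satisfied at point 13.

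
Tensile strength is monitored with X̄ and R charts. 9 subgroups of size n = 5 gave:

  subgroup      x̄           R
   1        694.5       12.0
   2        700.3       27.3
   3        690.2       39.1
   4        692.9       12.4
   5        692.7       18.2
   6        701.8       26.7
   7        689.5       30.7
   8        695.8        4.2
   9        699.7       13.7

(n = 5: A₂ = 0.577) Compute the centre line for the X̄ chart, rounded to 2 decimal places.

695.27

X̄̄ = (694.5 + 700.3 + 690.2 + 692.9 + 692.7 + 701.8 + 689.5 + 695.8 + 699.7) / 9 = 6257.4000 / 9 = 695.2667
CL = X̄̄ = 695.2667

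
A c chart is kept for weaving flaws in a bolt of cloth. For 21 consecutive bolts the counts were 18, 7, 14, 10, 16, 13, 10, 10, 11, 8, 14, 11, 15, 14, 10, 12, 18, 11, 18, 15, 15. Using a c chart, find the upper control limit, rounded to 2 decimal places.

c̄ = (18 + 7 + 14 + 10 + 16 + 13 + 10 + 10 + 11 + 8 + 14 + 11 + 15 + 14 + 10 + 12 + 18 + 11 + 18 + 15 + 15) / 21 = 270 / 21 = 12.8571
UCL = c̄ + 3√c̄ = 12.8571 + 3 × √12.8571 = 12.8571 + 3 × 3.5857 = 23.6142

23.61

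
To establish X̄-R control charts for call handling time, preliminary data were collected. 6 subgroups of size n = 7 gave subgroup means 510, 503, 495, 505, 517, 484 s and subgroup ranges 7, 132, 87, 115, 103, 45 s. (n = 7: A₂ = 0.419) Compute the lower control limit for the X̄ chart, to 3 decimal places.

468.185

X̄̄ = (510 + 503 + 495 + 505 + 517 + 484) / 6 = 3014.0000 / 6 = 502.3333
R̄ = (7 + 132 + 87 + 115 + 103 + 45) / 6 = 489.0000 / 6 = 81.5000
LCL = X̄̄ − A₂·R̄ = 502.3333 − 0.419 × 81.5000 = 468.1848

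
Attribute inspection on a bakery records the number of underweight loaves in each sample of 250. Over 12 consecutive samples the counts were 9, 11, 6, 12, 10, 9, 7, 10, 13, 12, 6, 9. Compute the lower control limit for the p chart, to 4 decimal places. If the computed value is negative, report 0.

p̄ = Σdᵢ / (k·n) = 114 / (12 × 250) = 0.03800
LCL = p̄ − 3·√(p̄(1−p̄)/n) = 0.03800 − 3 × 0.01209 = 0.00172

0.0017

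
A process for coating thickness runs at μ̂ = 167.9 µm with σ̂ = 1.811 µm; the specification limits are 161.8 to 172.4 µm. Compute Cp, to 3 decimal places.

Cp = (USL − LSL) / (6σ̂) = (172.4 − 161.8) / (6 × 1.811) = 10.6000 / 10.8660 = 0.9755

0.976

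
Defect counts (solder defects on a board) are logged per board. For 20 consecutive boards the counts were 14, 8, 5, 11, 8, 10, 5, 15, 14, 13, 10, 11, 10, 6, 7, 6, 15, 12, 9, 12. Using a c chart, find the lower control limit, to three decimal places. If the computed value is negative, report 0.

c̄ = (14 + 8 + 5 + 11 + 8 + 10 + 5 + 15 + 14 + 13 + 10 + 11 + 10 + 6 + 7 + 6 + 15 + 12 + 9 + 12) / 20 = 201 / 20 = 10.0500
LCL = c̄ − 3√c̄ = 10.0500 − 3 × 3.1702 = 0.5395

0.539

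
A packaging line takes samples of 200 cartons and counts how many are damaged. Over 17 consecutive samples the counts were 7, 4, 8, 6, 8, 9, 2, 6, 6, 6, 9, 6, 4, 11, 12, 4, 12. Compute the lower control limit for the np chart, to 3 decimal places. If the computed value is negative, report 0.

0.000

p̄ = Σdᵢ / (k·n) = 120 / (17 × 200) = 0.03529
LCL = np̄ − 3·√(np̄(1−p̄)) = 7.0588 − 3 × 2.6095 = -0.7698 → 0 (negative, so LCL = 0)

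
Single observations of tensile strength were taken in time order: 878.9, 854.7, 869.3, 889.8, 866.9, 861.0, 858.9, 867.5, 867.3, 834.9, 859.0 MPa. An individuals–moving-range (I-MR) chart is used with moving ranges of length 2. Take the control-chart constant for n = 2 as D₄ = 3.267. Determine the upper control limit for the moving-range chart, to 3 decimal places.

50.802

Moving ranges: 24.2, 14.6, 20.5, 22.9, 5.9, 2.1, 8.6, 0.2, 32.4, 24.1; M̄R̄ = 155.5000 / 10 = 15.5500
UCL_MR = D₄·M̄R̄ = 3.267 × 15.5500 = 50.8019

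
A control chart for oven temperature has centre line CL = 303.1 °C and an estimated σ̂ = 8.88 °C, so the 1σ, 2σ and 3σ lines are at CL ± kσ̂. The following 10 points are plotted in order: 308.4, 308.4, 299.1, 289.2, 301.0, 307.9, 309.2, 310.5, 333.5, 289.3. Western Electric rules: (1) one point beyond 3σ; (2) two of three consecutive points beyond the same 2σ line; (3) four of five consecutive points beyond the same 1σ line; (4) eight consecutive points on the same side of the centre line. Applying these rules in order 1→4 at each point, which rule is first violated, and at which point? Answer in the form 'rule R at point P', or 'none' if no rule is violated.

rule 1 at point 9

Zone of each point (C = within 1σ̂, B = 1σ̂–2σ̂, A = 2σ̂–3σ̂, * = beyond 3σ̂; sign = side of CL): 1:+C, 2:+C, 3:-C, 4:-B, 5:-C, 6:+C, 7:+C, 8:+C, 9:+*, 10:-B
Rule 1 (one point beyond the 3σ limits) is satisfied at point 9.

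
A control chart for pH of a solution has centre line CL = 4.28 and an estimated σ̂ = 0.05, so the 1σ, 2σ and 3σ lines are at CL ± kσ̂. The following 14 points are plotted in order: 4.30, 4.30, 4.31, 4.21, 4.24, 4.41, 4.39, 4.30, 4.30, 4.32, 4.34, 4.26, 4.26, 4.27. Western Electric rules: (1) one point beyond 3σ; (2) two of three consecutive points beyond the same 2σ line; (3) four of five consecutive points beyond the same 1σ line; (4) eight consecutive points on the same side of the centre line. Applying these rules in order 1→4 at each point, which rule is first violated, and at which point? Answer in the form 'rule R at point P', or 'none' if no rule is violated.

rule 2 at point 7

Zone of each point (C = within 1σ̂, B = 1σ̂–2σ̂, A = 2σ̂–3σ̂, * = beyond 3σ̂; sign = side of CL): 1:+C, 2:+C, 3:+C, 4:-B, 5:-C, 6:+A, 7:+A, 8:+C, 9:+C, 10:+C, 11:+B, 12:-C, 13:-C, 14:-C
Rule 2 (two of three consecutive points beyond the same 2σ limit) is satisfied at point 7.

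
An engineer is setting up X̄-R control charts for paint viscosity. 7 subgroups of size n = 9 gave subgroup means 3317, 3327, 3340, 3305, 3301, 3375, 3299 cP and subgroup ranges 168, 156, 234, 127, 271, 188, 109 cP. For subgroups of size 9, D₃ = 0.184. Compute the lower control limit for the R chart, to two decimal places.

32.94

R̄ = (168 + 156 + 234 + 127 + 271 + 188 + 109) / 7 = 1253.0000 / 7 = 179.0000
LCL_R = D₃·R̄ = 0.184 × 179.0000 = 32.9360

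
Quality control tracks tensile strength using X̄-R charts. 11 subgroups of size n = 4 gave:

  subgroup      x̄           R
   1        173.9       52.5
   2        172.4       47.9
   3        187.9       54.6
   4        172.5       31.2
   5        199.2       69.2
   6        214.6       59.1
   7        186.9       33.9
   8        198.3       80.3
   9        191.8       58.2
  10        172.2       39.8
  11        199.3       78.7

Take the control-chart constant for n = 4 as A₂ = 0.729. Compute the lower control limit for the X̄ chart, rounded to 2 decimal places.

X̄̄ = (173.9 + 172.4 + 187.9 + 172.5 + 199.2 + 214.6 + 186.9 + 198.3 + 191.8 + 172.2 + 199.3) / 11 = 2069.0000 / 11 = 188.0909
R̄ = (52.5 + 47.9 + 54.6 + 31.2 + 69.2 + 59.1 + 33.9 + 80.3 + 58.2 + 39.8 + 78.7) / 11 = 605.4000 / 11 = 55.0364
LCL = X̄̄ − A₂·R̄ = 188.0909 − 0.729 × 55.0364 = 147.9694

147.97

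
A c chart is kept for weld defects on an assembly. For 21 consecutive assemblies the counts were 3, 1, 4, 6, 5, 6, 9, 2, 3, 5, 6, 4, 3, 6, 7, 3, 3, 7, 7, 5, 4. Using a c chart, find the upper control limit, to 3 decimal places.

11.228

c̄ = (3 + 1 + 4 + 6 + 5 + 6 + 9 + 2 + 3 + 5 + 6 + 4 + 3 + 6 + 7 + 3 + 3 + 7 + 7 + 5 + 4) / 21 = 99 / 21 = 4.7143
UCL = c̄ + 3√c̄ = 4.7143 + 3 × √4.7143 = 4.7143 + 3 × 2.1712 = 11.2280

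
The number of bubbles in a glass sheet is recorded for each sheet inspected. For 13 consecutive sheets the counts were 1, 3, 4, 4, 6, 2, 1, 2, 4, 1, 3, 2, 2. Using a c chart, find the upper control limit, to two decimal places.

c̄ = (1 + 3 + 4 + 4 + 6 + 2 + 1 + 2 + 4 + 1 + 3 + 2 + 2) / 13 = 35 / 13 = 2.6923
UCL = c̄ + 3√c̄ = 2.6923 + 3 × √2.6923 = 2.6923 + 3 × 1.6408 = 7.6148

7.61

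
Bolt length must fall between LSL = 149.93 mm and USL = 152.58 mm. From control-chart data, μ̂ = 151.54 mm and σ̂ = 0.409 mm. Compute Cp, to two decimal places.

Cp = (USL − LSL) / (6σ̂) = (152.58 − 149.93) / (6 × 0.409) = 2.6500 / 2.4540 = 1.0799

1.08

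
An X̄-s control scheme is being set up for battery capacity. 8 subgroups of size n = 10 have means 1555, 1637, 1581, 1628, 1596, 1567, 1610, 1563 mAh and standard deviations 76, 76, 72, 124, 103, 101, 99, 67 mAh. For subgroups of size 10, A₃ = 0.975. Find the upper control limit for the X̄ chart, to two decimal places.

1679.63

X̄̄ = (1555 + 1637 + 1581 + 1628 + 1596 + 1567 + 1610 + 1563) / 8 = 1592.1250
s̄ = (76 + 76 + 72 + 124 + 103 + 101 + 99 + 67) / 8 = 89.7500
UCL = X̄̄ + A₃·s̄ = 1592.1250 + 0.975 × 89.7500 = 1679.6312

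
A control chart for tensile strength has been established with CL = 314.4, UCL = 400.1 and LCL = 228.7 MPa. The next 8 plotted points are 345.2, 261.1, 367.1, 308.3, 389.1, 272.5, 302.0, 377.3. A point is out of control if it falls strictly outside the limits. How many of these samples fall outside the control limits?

All 8 points lie within [228.7, 400.1].

0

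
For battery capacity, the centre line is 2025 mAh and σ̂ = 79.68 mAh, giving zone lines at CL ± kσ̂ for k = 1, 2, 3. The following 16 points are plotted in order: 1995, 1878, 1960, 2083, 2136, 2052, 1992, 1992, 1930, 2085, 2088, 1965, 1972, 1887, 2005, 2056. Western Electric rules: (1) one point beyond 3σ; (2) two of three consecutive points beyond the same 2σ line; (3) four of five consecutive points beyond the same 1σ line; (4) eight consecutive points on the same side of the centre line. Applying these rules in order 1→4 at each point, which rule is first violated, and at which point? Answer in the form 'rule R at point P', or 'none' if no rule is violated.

none

Zone of each point (C = within 1σ̂, B = 1σ̂–2σ̂, A = 2σ̂–3σ̂, * = beyond 3σ̂; sign = side of CL): 1:-C, 2:-B, 3:-C, 4:+C, 5:+B, 6:+C, 7:-C, 8:-C, 9:-B, 10:+C, 11:+C, 12:-C, 13:-C, 14:-B, 15:-C, 16:+C
No rule fires across all 16 points.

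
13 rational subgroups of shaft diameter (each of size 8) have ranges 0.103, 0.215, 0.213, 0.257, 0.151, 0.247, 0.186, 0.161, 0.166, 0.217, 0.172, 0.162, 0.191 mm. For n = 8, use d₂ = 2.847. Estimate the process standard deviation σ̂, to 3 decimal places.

R̄ = (0.103 + 0.215 + 0.213 + 0.257 + 0.151 + 0.247 + 0.186 + 0.161 + 0.166 + 0.217 + 0.172 + 0.162 + 0.191) / 13 = 0.1878
σ̂ = R̄ / d₂ = 0.1878 / 2.847 = 0.0660

0.066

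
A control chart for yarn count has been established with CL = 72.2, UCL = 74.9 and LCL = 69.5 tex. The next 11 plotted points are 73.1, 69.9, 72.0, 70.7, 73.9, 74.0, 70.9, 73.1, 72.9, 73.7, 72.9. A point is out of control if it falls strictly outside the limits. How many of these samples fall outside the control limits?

0

All 11 points lie within [69.5, 74.9].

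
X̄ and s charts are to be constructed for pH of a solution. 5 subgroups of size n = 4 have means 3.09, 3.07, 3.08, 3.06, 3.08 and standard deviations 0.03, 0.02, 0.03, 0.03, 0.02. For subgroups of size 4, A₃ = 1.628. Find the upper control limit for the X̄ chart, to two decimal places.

3.12

X̄̄ = (3.09 + 3.07 + 3.08 + 3.06 + 3.08) / 5 = 3.0760
s̄ = (0.03 + 0.02 + 0.03 + 0.03 + 0.02) / 5 = 0.0260
UCL = X̄̄ + A₃·s̄ = 3.0760 + 1.628 × 0.0260 = 3.1183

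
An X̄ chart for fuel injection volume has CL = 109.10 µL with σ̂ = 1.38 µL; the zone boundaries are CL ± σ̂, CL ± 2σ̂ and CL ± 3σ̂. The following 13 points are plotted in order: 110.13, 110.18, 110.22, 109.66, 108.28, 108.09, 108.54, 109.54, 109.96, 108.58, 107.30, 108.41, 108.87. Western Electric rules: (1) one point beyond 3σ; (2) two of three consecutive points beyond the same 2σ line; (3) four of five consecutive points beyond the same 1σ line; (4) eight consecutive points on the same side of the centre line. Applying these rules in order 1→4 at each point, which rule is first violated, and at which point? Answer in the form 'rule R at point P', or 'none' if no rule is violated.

none

Zone of each point (C = within 1σ̂, B = 1σ̂–2σ̂, A = 2σ̂–3σ̂, * = beyond 3σ̂; sign = side of CL): 1:+C, 2:+C, 3:+C, 4:+C, 5:-C, 6:-C, 7:-C, 8:+C, 9:+C, 10:-C, 11:-B, 12:-C, 13:-C
No rule fires across all 13 points.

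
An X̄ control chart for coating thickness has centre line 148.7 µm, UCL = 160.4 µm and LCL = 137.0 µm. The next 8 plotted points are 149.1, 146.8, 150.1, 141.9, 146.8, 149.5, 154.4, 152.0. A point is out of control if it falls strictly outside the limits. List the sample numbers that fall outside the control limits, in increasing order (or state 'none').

All 8 points lie within [137.0, 160.4].

none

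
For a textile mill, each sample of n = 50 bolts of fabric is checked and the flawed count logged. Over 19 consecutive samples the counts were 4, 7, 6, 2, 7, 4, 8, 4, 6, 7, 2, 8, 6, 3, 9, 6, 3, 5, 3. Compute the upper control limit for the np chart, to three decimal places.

p̄ = Σdᵢ / (k·n) = 100 / (19 × 50) = 0.10526
UCL = np̄ + 3·√(np̄(1−p̄)) = 5.2632 + 3 × √(5.2632×0.89474) = 5.2632 + 3 × 2.1701 = 11.7733

11.773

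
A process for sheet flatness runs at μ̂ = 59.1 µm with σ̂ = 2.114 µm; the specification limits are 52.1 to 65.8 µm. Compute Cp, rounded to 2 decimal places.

1.08

Cp = (USL − LSL) / (6σ̂) = (65.8 − 52.1) / (6 × 2.114) = 13.7000 / 12.6840 = 1.0801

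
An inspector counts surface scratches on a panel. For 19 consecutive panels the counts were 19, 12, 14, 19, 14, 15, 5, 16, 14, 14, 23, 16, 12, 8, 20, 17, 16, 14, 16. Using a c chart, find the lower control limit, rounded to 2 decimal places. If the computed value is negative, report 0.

3.35

c̄ = (19 + 12 + 14 + 19 + 14 + 15 + 5 + 16 + 14 + 14 + 23 + 16 + 12 + 8 + 20 + 17 + 16 + 14 + 16) / 19 = 284 / 19 = 14.9474
LCL = c̄ − 3√c̄ = 14.9474 − 3 × 3.8662 = 3.3488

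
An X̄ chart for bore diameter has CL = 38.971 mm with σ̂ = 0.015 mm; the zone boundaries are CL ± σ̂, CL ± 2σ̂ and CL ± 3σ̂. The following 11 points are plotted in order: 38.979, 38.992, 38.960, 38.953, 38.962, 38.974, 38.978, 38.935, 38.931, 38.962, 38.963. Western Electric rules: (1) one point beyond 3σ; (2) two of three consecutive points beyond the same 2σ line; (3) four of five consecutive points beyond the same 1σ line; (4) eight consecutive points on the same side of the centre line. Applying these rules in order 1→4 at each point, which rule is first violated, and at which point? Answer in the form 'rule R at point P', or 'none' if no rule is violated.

Zone of each point (C = within 1σ̂, B = 1σ̂–2σ̂, A = 2σ̂–3σ̂, * = beyond 3σ̂; sign = side of CL): 1:+C, 2:+B, 3:-C, 4:-B, 5:-C, 6:+C, 7:+C, 8:-A, 9:-A, 10:-C, 11:-C
Rule 2 (two of three consecutive points beyond the same 2σ limit) is satisfied at point 9.

rule 2 at point 9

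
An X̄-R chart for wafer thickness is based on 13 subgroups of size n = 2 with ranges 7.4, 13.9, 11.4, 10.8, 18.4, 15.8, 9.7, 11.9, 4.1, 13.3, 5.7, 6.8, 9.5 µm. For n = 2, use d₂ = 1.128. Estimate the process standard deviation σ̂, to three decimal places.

R̄ = (7.4 + 13.9 + 11.4 + 10.8 + 18.4 + 15.8 + 9.7 + 11.9 + 4.1 + 13.3 + 5.7 + 6.8 + 9.5) / 13 = 10.6692
σ̂ = R̄ / d₂ = 10.6692 / 1.128 = 9.4585

9.459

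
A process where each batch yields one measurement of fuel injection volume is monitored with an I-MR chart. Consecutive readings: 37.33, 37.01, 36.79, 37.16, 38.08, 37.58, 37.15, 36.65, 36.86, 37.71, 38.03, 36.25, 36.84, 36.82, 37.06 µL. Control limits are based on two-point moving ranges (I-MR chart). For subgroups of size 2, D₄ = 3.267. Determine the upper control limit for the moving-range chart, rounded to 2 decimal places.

Moving ranges: 0.32, 0.22, 0.37, 0.92, 0.50, 0.43, 0.50, 0.21, 0.85, 0.32, 1.78, 0.59, 0.02, 0.24; M̄R̄ = 7.2700 / 14 = 0.5193
UCL_MR = D₄·M̄R̄ = 3.267 × 0.5193 = 1.6965

1.70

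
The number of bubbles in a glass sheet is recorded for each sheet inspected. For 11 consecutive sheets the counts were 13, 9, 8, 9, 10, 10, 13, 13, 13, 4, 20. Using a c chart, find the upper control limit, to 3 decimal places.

c̄ = (13 + 9 + 8 + 9 + 10 + 10 + 13 + 13 + 13 + 4 + 20) / 11 = 122 / 11 = 11.0909
UCL = c̄ + 3√c̄ = 11.0909 + 3 × √11.0909 = 11.0909 + 3 × 3.3303 = 21.0818

21.082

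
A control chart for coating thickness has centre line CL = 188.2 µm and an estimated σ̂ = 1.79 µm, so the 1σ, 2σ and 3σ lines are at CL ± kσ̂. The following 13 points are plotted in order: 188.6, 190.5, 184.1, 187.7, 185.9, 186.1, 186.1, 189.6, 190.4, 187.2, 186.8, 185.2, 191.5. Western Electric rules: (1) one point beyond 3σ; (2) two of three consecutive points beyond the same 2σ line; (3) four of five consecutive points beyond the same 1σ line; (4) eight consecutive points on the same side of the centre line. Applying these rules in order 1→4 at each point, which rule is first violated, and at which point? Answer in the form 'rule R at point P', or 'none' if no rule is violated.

Zone of each point (C = within 1σ̂, B = 1σ̂–2σ̂, A = 2σ̂–3σ̂, * = beyond 3σ̂; sign = side of CL): 1:+C, 2:+B, 3:-A, 4:-C, 5:-B, 6:-B, 7:-B, 8:+C, 9:+B, 10:-C, 11:-C, 12:-B, 13:+B
Rule 3 (four of five consecutive points beyond the same 1σ limit) is satisfied at point 7.

rule 3 at point 7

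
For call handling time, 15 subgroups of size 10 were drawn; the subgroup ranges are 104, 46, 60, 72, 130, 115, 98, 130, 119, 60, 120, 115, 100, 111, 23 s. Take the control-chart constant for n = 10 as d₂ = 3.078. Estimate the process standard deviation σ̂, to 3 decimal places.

30.388

R̄ = (104 + 46 + 60 + 72 + 130 + 115 + 98 + 130 + 119 + 60 + 120 + 115 + 100 + 111 + 23) / 15 = 93.5333
σ̂ = R̄ / d₂ = 93.5333 / 3.078 = 30.3877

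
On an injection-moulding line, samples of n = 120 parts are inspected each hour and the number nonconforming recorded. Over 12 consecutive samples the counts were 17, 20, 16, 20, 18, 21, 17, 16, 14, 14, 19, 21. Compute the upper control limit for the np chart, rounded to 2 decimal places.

p̄ = Σdᵢ / (k·n) = 213 / (12 × 120) = 0.14792
UCL = np̄ + 3·√(np̄(1−p̄)) = 17.7500 + 3 × √(17.7500×0.85208) = 17.7500 + 3 × 3.8890 = 29.4171

29.42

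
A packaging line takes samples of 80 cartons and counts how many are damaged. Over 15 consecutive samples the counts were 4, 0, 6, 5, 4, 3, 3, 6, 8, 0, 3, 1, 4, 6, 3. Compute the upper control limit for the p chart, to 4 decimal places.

p̄ = Σdᵢ / (k·n) = 56 / (15 × 80) = 0.04667
UCL = p̄ + 3·√(p̄(1−p̄)/n) = 0.04667 + 3 × √(0.04667×0.95333/80) = 0.04667 + 3 × 0.02358 = 0.11741

0.1174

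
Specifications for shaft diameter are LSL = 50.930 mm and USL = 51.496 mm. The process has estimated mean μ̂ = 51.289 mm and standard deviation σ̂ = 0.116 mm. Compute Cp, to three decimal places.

0.813

Cp = (USL − LSL) / (6σ̂) = (51.496 − 50.930) / (6 × 0.116) = 0.5660 / 0.6960 = 0.8132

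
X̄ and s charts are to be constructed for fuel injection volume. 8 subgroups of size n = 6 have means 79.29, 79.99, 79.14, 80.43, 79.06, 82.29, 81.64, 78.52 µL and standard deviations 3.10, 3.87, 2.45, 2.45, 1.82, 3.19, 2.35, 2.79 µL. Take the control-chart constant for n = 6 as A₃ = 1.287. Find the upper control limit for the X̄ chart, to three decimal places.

83.587

X̄̄ = (79.29 + 79.99 + 79.14 + 80.43 + 79.06 + 82.29 + 81.64 + 78.52) / 8 = 80.0450
s̄ = (3.10 + 3.87 + 2.45 + 2.45 + 1.82 + 3.19 + 2.35 + 2.79) / 8 = 2.7525
UCL = X̄̄ + A₃·s̄ = 80.0450 + 1.287 × 2.7525 = 83.5875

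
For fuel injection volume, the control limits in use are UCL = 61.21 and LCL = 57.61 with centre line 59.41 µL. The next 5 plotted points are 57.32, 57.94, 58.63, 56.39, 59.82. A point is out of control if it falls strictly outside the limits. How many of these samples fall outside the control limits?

Compare each point to [57.61, 61.21]: sample 1 = 57.32 < LCL; sample 4 = 56.39 < LCL.

2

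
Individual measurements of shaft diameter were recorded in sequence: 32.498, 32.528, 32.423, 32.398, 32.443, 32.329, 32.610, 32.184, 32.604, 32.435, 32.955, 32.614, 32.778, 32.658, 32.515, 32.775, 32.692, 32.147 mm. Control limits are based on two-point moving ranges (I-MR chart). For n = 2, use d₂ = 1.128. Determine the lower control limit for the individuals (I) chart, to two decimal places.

31.94

X̄ = (32.498 + 32.528 + 32.423 + 32.398 + 32.443 + 32.329 + 32.610 + 32.184 + 32.604 + 32.435 + 32.955 + 32.614 + 32.778 + 32.658 + 32.515 + 32.775 + 32.692 + 32.147) / 18 = 32.5326
Moving ranges: 0.030, 0.105, 0.025, 0.045, 0.114, 0.281, 0.426, 0.420, 0.169, 0.520, 0.341, 0.164, 0.120, 0.143, 0.260, 0.083, 0.545; M̄R̄ = 3.7910 / 17 = 0.2230
LCL = X̄ − 3·M̄R̄/d₂ = 32.5326 − 3 × 0.2230 / 1.128 = 31.9395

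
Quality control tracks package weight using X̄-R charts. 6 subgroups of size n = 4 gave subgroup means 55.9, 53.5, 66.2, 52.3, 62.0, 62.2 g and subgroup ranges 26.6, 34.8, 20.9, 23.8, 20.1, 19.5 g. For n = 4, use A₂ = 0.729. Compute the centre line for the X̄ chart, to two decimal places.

X̄̄ = (55.9 + 53.5 + 66.2 + 52.3 + 62.0 + 62.2) / 6 = 352.1000 / 6 = 58.6833
CL = X̄̄ = 58.6833

58.68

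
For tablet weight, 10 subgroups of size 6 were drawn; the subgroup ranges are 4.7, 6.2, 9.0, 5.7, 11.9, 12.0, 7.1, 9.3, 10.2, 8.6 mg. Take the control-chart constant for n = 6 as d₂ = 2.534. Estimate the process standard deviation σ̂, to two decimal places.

3.34

R̄ = (4.7 + 6.2 + 9.0 + 5.7 + 11.9 + 12.0 + 7.1 + 9.3 + 10.2 + 8.6) / 10 = 8.4700
σ̂ = R̄ / d₂ = 8.4700 / 2.534 = 3.3425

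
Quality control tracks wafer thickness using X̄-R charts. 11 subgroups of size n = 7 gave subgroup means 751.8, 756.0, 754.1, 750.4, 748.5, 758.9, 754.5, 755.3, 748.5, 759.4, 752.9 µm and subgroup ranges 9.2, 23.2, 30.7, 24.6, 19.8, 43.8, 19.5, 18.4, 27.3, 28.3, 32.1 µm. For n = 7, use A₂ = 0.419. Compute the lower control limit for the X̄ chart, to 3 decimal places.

743.116

X̄̄ = (751.8 + 756.0 + 754.1 + 750.4 + 748.5 + 758.9 + 754.5 + 755.3 + 748.5 + 759.4 + 752.9) / 11 = 8290.3000 / 11 = 753.6636
R̄ = (9.2 + 23.2 + 30.7 + 24.6 + 19.8 + 43.8 + 19.5 + 18.4 + 27.3 + 28.3 + 32.1) / 11 = 276.9000 / 11 = 25.1727
LCL = X̄̄ − A₂·R̄ = 753.6636 − 0.419 × 25.1727 = 743.1163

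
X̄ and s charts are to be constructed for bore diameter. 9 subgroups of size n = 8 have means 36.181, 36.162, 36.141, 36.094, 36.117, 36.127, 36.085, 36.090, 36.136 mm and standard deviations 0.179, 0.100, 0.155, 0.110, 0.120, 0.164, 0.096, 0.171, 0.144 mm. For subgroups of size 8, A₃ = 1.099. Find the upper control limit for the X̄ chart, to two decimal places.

X̄̄ = (36.181 + 36.162 + 36.141 + 36.094 + 36.117 + 36.127 + 36.085 + 36.090 + 36.136) / 9 = 36.1259
s̄ = (0.179 + 0.100 + 0.155 + 0.110 + 0.120 + 0.164 + 0.096 + 0.171 + 0.144) / 9 = 0.1377
UCL = X̄̄ + A₃·s̄ = 36.1259 + 1.099 × 0.1377 = 36.2772

36.28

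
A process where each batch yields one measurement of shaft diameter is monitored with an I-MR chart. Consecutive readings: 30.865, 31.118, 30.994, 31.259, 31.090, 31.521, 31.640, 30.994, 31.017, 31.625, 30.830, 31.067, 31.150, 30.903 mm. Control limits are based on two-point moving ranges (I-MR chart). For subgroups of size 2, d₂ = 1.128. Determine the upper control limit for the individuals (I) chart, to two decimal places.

31.97

X̄ = (30.865 + 31.118 + 30.994 + 31.259 + 31.090 + 31.521 + 31.640 + 30.994 + 31.017 + 31.625 + 30.830 + 31.067 + 31.150 + 30.903) / 14 = 31.1481
Moving ranges: 0.253, 0.124, 0.265, 0.169, 0.431, 0.119, 0.646, 0.023, 0.608, 0.795, 0.237, 0.083, 0.247; M̄R̄ = 4.0000 / 13 = 0.3077
UCL = X̄ + 3·M̄R̄/d₂ = 31.1481 + 3 × 0.3077 / 1.128 = 31.9664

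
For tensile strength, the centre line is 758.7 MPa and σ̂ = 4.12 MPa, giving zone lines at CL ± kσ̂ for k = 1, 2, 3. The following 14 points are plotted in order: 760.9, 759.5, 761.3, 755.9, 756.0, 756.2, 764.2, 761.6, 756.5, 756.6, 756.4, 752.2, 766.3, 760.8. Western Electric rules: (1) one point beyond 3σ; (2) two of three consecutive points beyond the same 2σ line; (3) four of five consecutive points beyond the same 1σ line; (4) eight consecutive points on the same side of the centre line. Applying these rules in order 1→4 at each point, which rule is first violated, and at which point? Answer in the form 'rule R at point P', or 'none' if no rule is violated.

none

Zone of each point (C = within 1σ̂, B = 1σ̂–2σ̂, A = 2σ̂–3σ̂, * = beyond 3σ̂; sign = side of CL): 1:+C, 2:+C, 3:+C, 4:-C, 5:-C, 6:-C, 7:+B, 8:+C, 9:-C, 10:-C, 11:-C, 12:-B, 13:+B, 14:+C
No rule fires across all 14 points.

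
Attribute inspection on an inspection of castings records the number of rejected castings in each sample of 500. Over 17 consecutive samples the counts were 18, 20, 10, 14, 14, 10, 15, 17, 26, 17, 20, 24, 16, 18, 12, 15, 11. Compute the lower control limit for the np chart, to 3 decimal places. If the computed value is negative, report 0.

p̄ = Σdᵢ / (k·n) = 277 / (17 × 500) = 0.03259
LCL = np̄ − 3·√(np̄(1−p̄)) = 16.2941 − 3 × 3.9703 = 4.3833

4.383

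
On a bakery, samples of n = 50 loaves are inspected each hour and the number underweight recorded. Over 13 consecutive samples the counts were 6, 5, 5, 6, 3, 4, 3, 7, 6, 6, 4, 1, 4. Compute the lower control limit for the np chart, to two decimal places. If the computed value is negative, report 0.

p̄ = Σdᵢ / (k·n) = 60 / (13 × 50) = 0.09231
LCL = np̄ − 3·√(np̄(1−p̄)) = 4.6154 − 3 × 2.0468 = -1.5250 → 0 (negative, so LCL = 0)

0.00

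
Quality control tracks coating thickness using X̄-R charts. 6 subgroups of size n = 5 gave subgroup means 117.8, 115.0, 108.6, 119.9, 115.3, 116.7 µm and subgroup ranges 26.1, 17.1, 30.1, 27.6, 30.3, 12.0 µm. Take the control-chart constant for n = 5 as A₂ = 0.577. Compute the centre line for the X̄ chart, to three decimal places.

X̄̄ = (117.8 + 115.0 + 108.6 + 119.9 + 115.3 + 116.7) / 6 = 693.3000 / 6 = 115.5500
CL = X̄̄ = 115.5500

115.550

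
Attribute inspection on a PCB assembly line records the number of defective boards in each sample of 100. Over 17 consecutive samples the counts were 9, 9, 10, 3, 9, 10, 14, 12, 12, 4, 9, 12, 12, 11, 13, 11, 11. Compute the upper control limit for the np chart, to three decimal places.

p̄ = Σdᵢ / (k·n) = 171 / (17 × 100) = 0.10059
UCL = np̄ + 3·√(np̄(1−p̄)) = 10.0588 + 3 × √(10.0588×0.89941) = 10.0588 + 3 × 3.0078 = 19.0823

19.082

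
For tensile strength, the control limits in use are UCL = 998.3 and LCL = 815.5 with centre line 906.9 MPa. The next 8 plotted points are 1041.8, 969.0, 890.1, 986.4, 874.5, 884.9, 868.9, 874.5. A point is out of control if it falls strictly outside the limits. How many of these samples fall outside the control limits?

1

Compare each point to [815.5, 998.3]: sample 1 = 1041.8 > UCL.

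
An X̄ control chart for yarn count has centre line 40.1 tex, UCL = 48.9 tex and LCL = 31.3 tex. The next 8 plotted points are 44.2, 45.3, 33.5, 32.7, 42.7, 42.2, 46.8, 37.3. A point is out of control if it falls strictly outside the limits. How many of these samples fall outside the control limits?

All 8 points lie within [31.3, 48.9].

0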